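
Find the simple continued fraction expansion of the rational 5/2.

Run the Euclidean algorithm on 5 and 2; the successive quotients are the partial quotients a_0, a_1, ... (each step inverts the fractional part left over by the previous one):
  5 = 2*2 + 1, so a_0 = 2.
  2 = 2*1 + 0, so a_1 = 2.
The remainder reaches 0 after 2 divisions, so the expansion has 2 partial quotients, read off in order.

[2; 2]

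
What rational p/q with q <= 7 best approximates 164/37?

Expand x = 164/37 as a continued fraction with the Euclidean algorithm:
  164 = 4*37 + 16, so a_0 = 4.
  37 = 2*16 + 5, so a_1 = 2.
  16 = 3*5 + 1, so a_2 = 3.
  5 = 5*1 + 0, so a_3 = 5.
so x = [4; 2, 3, 5].
Convergents (p_i = a_i*p_{i-1} + p_{i-2}, q_i = a_i*q_{i-1} + q_{i-2} with p_{-2}=0, p_{-1}=1, q_{-2}=1, q_{-1}=0), until the denominator exceeds 7:
  i=0: a_0=4, p_0 = 4*1 + 0 = 4, q_0 = 4*0 + 1 = 1.
  i=1: a_1=2, p_1 = 2*4 + 1 = 9, q_1 = 2*1 + 0 = 2.
  i=2: a_2=3, p_2 = 3*9 + 4 = 31, q_2 = 3*2 + 1 = 7.
  i=3: a_3=5, p_3 = 5*31 + 9 = 164, q_3 = 5*7 + 2 = 37.
q_3 = 37 > 7, so the last convergent with denominator <= 7 is p_2/q_2 = 31/7.
The closest fraction with denominator <= 7 is either p_2/q_2 or the intermediate fraction (k*p_2 + p_1)/(k*q_2 + q_1) with the largest k >= 1 whose denominator stays <= 7; these approach x as k grows, and every other convergent or intermediate fraction in range is farther away.
Largest k: floor((7 - q_1)/q_2) = floor((7 - 2)/7) = 0.
Since k = 0, no intermediate fraction beyond p_2/q_2 has denominator <= 7, so the convergent 31/7 is the closest (its error is |164*7 - 31*37|/(37*7) = 1/259).

31/7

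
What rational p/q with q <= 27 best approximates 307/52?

124/21

Expand x = 307/52 as a continued fraction with the Euclidean algorithm:
  307 = 5*52 + 47, so a_0 = 5.
  52 = 1*47 + 5, so a_1 = 1.
  47 = 9*5 + 2, so a_2 = 9.
  5 = 2*2 + 1, so a_3 = 2.
  2 = 2*1 + 0, so a_4 = 2.
so x = [5; 1, 9, 2, 2].
Convergents (p_i = a_i*p_{i-1} + p_{i-2}, q_i = a_i*q_{i-1} + q_{i-2} with p_{-2}=0, p_{-1}=1, q_{-2}=1, q_{-1}=0), until the denominator exceeds 27:
  i=0: a_0=5, p_0 = 5*1 + 0 = 5, q_0 = 5*0 + 1 = 1.
  i=1: a_1=1, p_1 = 1*5 + 1 = 6, q_1 = 1*1 + 0 = 1.
  i=2: a_2=9, p_2 = 9*6 + 5 = 59, q_2 = 9*1 + 1 = 10.
  i=3: a_3=2, p_3 = 2*59 + 6 = 124, q_3 = 2*10 + 1 = 21.
  i=4: a_4=2, p_4 = 2*124 + 59 = 307, q_4 = 2*21 + 10 = 52.
q_4 = 52 > 27, so the last convergent with denominator <= 27 is p_3/q_3 = 124/21.
The closest fraction with denominator <= 27 is either p_3/q_3 or the intermediate fraction (k*p_3 + p_2)/(k*q_3 + q_2) with the largest k >= 1 whose denominator stays <= 27; these approach x as k grows, and every other convergent or intermediate fraction in range is farther away.
Largest k: floor((27 - q_2)/q_3) = floor((27 - 10)/21) = 0.
Since k = 0, no intermediate fraction beyond p_3/q_3 has denominator <= 27, so the convergent 124/21 is the closest (its error is |307*21 - 124*52|/(52*21) = 1/1092).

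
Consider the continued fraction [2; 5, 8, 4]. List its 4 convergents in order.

Using the convergent recurrence p_i = a_i*p_{i-1} + p_{i-2}, q_i = a_i*q_{i-1} + q_{i-2} with p_{-2}=0, p_{-1}=1, q_{-2}=1, q_{-1}=0:
  i=0: a_0=2, p_0 = 2*1 + 0 = 2, q_0 = 2*0 + 1 = 1.
  i=1: a_1=5, p_1 = 5*2 + 1 = 11, q_1 = 5*1 + 0 = 5.
  i=2: a_2=8, p_2 = 8*11 + 2 = 90, q_2 = 8*5 + 1 = 41.
  i=3: a_3=4, p_3 = 4*90 + 11 = 371, q_3 = 4*41 + 5 = 169.

2/1, 11/5, 90/41, 371/169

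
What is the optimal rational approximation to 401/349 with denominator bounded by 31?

31/27

Expand x = 401/349 as a continued fraction with the Euclidean algorithm:
  401 = 1*349 + 52, so a_0 = 1.
  349 = 6*52 + 37, so a_1 = 6.
  52 = 1*37 + 15, so a_2 = 1.
  37 = 2*15 + 7, so a_3 = 2.
  15 = 2*7 + 1, so a_4 = 2.
  7 = 7*1 + 0, so a_5 = 7.
so x = [1; 6, 1, 2, 2, 7].
Convergents (p_i = a_i*p_{i-1} + p_{i-2}, q_i = a_i*q_{i-1} + q_{i-2} with p_{-2}=0, p_{-1}=1, q_{-2}=1, q_{-1}=0), until the denominator exceeds 31:
  i=0: a_0=1, p_0 = 1*1 + 0 = 1, q_0 = 1*0 + 1 = 1.
  i=1: a_1=6, p_1 = 6*1 + 1 = 7, q_1 = 6*1 + 0 = 6.
  i=2: a_2=1, p_2 = 1*7 + 1 = 8, q_2 = 1*6 + 1 = 7.
  i=3: a_3=2, p_3 = 2*8 + 7 = 23, q_3 = 2*7 + 6 = 20.
  i=4: a_4=2, p_4 = 2*23 + 8 = 54, q_4 = 2*20 + 7 = 47.
q_4 = 47 > 31, so the last convergent with denominator <= 31 is p_3/q_3 = 23/20.
The closest fraction with denominator <= 31 is either p_3/q_3 or the intermediate fraction (k*p_3 + p_2)/(k*q_3 + q_2) with the largest k >= 1 whose denominator stays <= 31; these approach x as k grows, and every other convergent or intermediate fraction in range is farther away.
Largest k: floor((31 - q_2)/q_3) = floor((31 - 7)/20) = 1.
That gives (1*23 + 8)/(1*20 + 7) = 31/27.
Compare the errors: |x - 23/20| = |401*20 - 23*349|/(349*20) = 7/6980, and |x - 31/27| = |401*27 - 31*349|/(349*27) = 8/9423.
Cross-multiplying, 8*6980 = 55840 < 65961 = 7*9423, so 8/9423 is smaller: the intermediate fraction 31/27 is closer to x than 23/20.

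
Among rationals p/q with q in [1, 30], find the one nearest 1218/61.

Expand x = 1218/61 as a continued fraction with the Euclidean algorithm:
  1218 = 19*61 + 59, so a_0 = 19.
  61 = 1*59 + 2, so a_1 = 1.
  59 = 29*2 + 1, so a_2 = 29.
  2 = 2*1 + 0, so a_3 = 2.
so x = [19; 1, 29, 2].
Convergents (p_i = a_i*p_{i-1} + p_{i-2}, q_i = a_i*q_{i-1} + q_{i-2} with p_{-2}=0, p_{-1}=1, q_{-2}=1, q_{-1}=0), until the denominator exceeds 30:
  i=0: a_0=19, p_0 = 19*1 + 0 = 19, q_0 = 19*0 + 1 = 1.
  i=1: a_1=1, p_1 = 1*19 + 1 = 20, q_1 = 1*1 + 0 = 1.
  i=2: a_2=29, p_2 = 29*20 + 19 = 599, q_2 = 29*1 + 1 = 30.
  i=3: a_3=2, p_3 = 2*599 + 20 = 1218, q_3 = 2*30 + 1 = 61.
q_3 = 61 > 30, so the last convergent with denominator <= 30 is p_2/q_2 = 599/30.
The closest fraction with denominator <= 30 is either p_2/q_2 or the intermediate fraction (k*p_2 + p_1)/(k*q_2 + q_1) with the largest k >= 1 whose denominator stays <= 30; these approach x as k grows, and every other convergent or intermediate fraction in range is farther away.
Largest k: floor((30 - q_1)/q_2) = floor((30 - 1)/30) = 0.
Since k = 0, no intermediate fraction beyond p_2/q_2 has denominator <= 30, so the convergent 599/30 is the closest (its error is |1218*30 - 599*61|/(61*30) = 1/1830).

599/30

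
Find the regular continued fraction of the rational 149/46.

Run the Euclidean algorithm on 149 and 46; the successive quotients are the partial quotients a_0, a_1, ... (each step inverts the fractional part left over by the previous one):
  149 = 3*46 + 11, so a_0 = 3.
  46 = 4*11 + 2, so a_1 = 4.
  11 = 5*2 + 1, so a_2 = 5.
  2 = 2*1 + 0, so a_3 = 2.
The remainder reaches 0 after 4 divisions, so the expansion has 4 partial quotients, read off in order.

[3; 4, 5, 2]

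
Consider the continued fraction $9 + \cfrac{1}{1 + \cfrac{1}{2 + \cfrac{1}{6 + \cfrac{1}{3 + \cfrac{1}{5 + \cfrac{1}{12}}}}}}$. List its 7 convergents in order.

9/1, 10/1, 29/3, 184/19, 581/60, 3089/319, 37649/3888

Using the convergent recurrence p_i = a_i*p_{i-1} + p_{i-2}, q_i = a_i*q_{i-1} + q_{i-2} with p_{-2}=0, p_{-1}=1, q_{-2}=1, q_{-1}=0:
  i=0: a_0=9, p_0 = 9*1 + 0 = 9, q_0 = 9*0 + 1 = 1.
  i=1: a_1=1, p_1 = 1*9 + 1 = 10, q_1 = 1*1 + 0 = 1.
  i=2: a_2=2, p_2 = 2*10 + 9 = 29, q_2 = 2*1 + 1 = 3.
  i=3: a_3=6, p_3 = 6*29 + 10 = 184, q_3 = 6*3 + 1 = 19.
  i=4: a_4=3, p_4 = 3*184 + 29 = 581, q_4 = 3*19 + 3 = 60.
  i=5: a_5=5, p_5 = 5*581 + 184 = 3089, q_5 = 5*60 + 19 = 319.
  i=6: a_6=12, p_6 = 12*3089 + 581 = 37649, q_6 = 12*319 + 60 = 3888.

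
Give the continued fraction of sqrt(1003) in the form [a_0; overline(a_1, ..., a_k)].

[31; overline(1, 2, 31, 2, 1, 62)]

Write x_i = (sqrt(1003) + m_i)/d_i with (m_0, d_0) = (0, 1). a_0 = floor(sqrt(1003)) = 31, since 31^2 = 961 <= 1003 < 1024 = 32^2.
Iterate m_{i+1} = d_i*a_i - m_i, d_{i+1} = (1003 - m_{i+1}^2)/d_i, a_{i+1} = floor((a_0 + m_{i+1})/d_{i+1}):
  m_1 = 1*31 - 0 = 31, d_1 = (1003 - 31^2)/1 = 42/1 = 42, a_1 = floor((31 + 31)/42) = 1.
  m_2 = 42*1 - 31 = 11, d_2 = (1003 - 11^2)/42 = 882/42 = 21, a_2 = floor((31 + 11)/21) = 2.
  m_3 = 21*2 - 11 = 31, d_3 = (1003 - 31^2)/21 = 42/21 = 2, a_3 = floor((31 + 31)/2) = 31.
  m_4 = 2*31 - 31 = 31, d_4 = (1003 - 31^2)/2 = 42/2 = 21, a_4 = floor((31 + 31)/21) = 2.
  m_5 = 21*2 - 31 = 11, d_5 = (1003 - 11^2)/21 = 882/21 = 42, a_5 = floor((31 + 11)/42) = 1.
  m_6 = 42*1 - 11 = 31, d_6 = (1003 - 31^2)/42 = 42/42 = 1, a_6 = floor((31 + 31)/1) = 62.
  m_7 = 1*62 - 31 = 31, d_7 = (1003 - 31^2)/1 = 42/1 = 42: (m_7, d_7) = (m_1, d_1) = (31, 42), so from here the quotients repeat a_1, ..., a_6; the period length is 6.
Hence the expansion of sqrt(1003) is a_0 = 31 followed by the repeating block 1, 2, 31, 2, 1, 62 (period 6).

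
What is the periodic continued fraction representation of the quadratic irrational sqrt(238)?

[15; (2, 2, 1, 14, 1, 2, 2, 30)]

Write x_i = (sqrt(238) + m_i)/d_i with (m_0, d_0) = (0, 1). a_0 = floor(sqrt(238)) = 15, since 15^2 = 225 <= 238 < 256 = 16^2.
Iterate m_{i+1} = d_i*a_i - m_i, d_{i+1} = (238 - m_{i+1}^2)/d_i, a_{i+1} = floor((a_0 + m_{i+1})/d_{i+1}):
  m_1 = 1*15 - 0 = 15, d_1 = (238 - 15^2)/1 = 13/1 = 13, a_1 = floor((15 + 15)/13) = 2.
  m_2 = 13*2 - 15 = 11, d_2 = (238 - 11^2)/13 = 117/13 = 9, a_2 = floor((15 + 11)/9) = 2.
  m_3 = 9*2 - 11 = 7, d_3 = (238 - 7^2)/9 = 189/9 = 21, a_3 = floor((15 + 7)/21) = 1.
  m_4 = 21*1 - 7 = 14, d_4 = (238 - 14^2)/21 = 42/21 = 2, a_4 = floor((15 + 14)/2) = 14.
  m_5 = 2*14 - 14 = 14, d_5 = (238 - 14^2)/2 = 42/2 = 21, a_5 = floor((15 + 14)/21) = 1.
  m_6 = 21*1 - 14 = 7, d_6 = (238 - 7^2)/21 = 189/21 = 9, a_6 = floor((15 + 7)/9) = 2.
  m_7 = 9*2 - 7 = 11, d_7 = (238 - 11^2)/9 = 117/9 = 13, a_7 = floor((15 + 11)/13) = 2.
  m_8 = 13*2 - 11 = 15, d_8 = (238 - 15^2)/13 = 13/13 = 1, a_8 = floor((15 + 15)/1) = 30.
  m_9 = 1*30 - 15 = 15, d_9 = (238 - 15^2)/1 = 13/1 = 13: (m_9, d_9) = (m_1, d_1) = (15, 13), so from here the quotients repeat a_1, ..., a_8; the period length is 8.
Hence the expansion of sqrt(238) is a_0 = 15 followed by the repeating block 2, 2, 1, 14, 1, 2, 2, 30 (period 8).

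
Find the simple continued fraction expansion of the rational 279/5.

Run the Euclidean algorithm on 279 and 5; the successive quotients are the partial quotients a_0, a_1, ... (each step inverts the fractional part left over by the previous one):
  279 = 55*5 + 4, so a_0 = 55.
  5 = 1*4 + 1, so a_1 = 1.
  4 = 4*1 + 0, so a_2 = 4.
The remainder reaches 0 after 3 divisions, so the expansion has 3 partial quotients, read off in order.

[55; 1, 4]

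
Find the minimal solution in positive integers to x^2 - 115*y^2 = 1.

First expand sqrt(115) as a continued fraction. With x_i = (sqrt(115) + m_i)/d_i and (m_0, d_0) = (0, 1): a_0 = floor(sqrt(115)) = 10, since 10^2 = 100 <= 115 < 121 = 11^2.
Iterate m_{i+1} = d_i*a_i - m_i, d_{i+1} = (115 - m_{i+1}^2)/d_i, a_{i+1} = floor((a_0 + m_{i+1})/d_{i+1}):
  m_1 = 1*10 - 0 = 10, d_1 = (115 - 10^2)/1 = 15/1 = 15, a_1 = floor((10 + 10)/15) = 1.
  m_2 = 15*1 - 10 = 5, d_2 = (115 - 5^2)/15 = 90/15 = 6, a_2 = floor((10 + 5)/6) = 2.
  m_3 = 6*2 - 5 = 7, d_3 = (115 - 7^2)/6 = 66/6 = 11, a_3 = floor((10 + 7)/11) = 1.
  m_4 = 11*1 - 7 = 4, d_4 = (115 - 4^2)/11 = 99/11 = 9, a_4 = floor((10 + 4)/9) = 1.
  m_5 = 9*1 - 4 = 5, d_5 = (115 - 5^2)/9 = 90/9 = 10, a_5 = floor((10 + 5)/10) = 1.
  m_6 = 10*1 - 5 = 5, d_6 = (115 - 5^2)/10 = 90/10 = 9, a_6 = floor((10 + 5)/9) = 1.
  m_7 = 9*1 - 5 = 4, d_7 = (115 - 4^2)/9 = 99/9 = 11, a_7 = floor((10 + 4)/11) = 1.
  m_8 = 11*1 - 4 = 7, d_8 = (115 - 7^2)/11 = 66/11 = 6, a_8 = floor((10 + 7)/6) = 2.
  m_9 = 6*2 - 7 = 5, d_9 = (115 - 5^2)/6 = 90/6 = 15, a_9 = floor((10 + 5)/15) = 1.
  m_10 = 15*1 - 5 = 10, d_10 = (115 - 10^2)/15 = 15/15 = 1, a_10 = floor((10 + 10)/1) = 20.
  m_11 = 1*20 - 10 = 10, d_11 = (115 - 10^2)/1 = 15/1 = 15: (m_11, d_11) = (m_1, d_1) = (10, 15), so from here the quotients repeat a_1, ..., a_10; the period length is 10.
So sqrt(115) = [10; (1, 2, 1, 1, 1, 1, 1, 2, 1, 20)] with period length k = 10.
k is even, so the fundamental solution of x^2 - 115y^2 = 1 is (p_{k-1}, q_{k-1}) = (p_9, q_9); compute convergents through index 9.
Convergents (p_i = a_i*p_{i-1} + p_{i-2}, q_i = a_i*q_{i-1} + q_{i-2} with p_{-2}=0, p_{-1}=1, q_{-2}=1, q_{-1}=0):
  i=0: a_0=10, p_0 = 10*1 + 0 = 10, q_0 = 10*0 + 1 = 1.
  i=1: a_1=1, p_1 = 1*10 + 1 = 11, q_1 = 1*1 + 0 = 1.
  i=2: a_2=2, p_2 = 2*11 + 10 = 32, q_2 = 2*1 + 1 = 3.
  i=3: a_3=1, p_3 = 1*32 + 11 = 43, q_3 = 1*3 + 1 = 4.
  i=4: a_4=1, p_4 = 1*43 + 32 = 75, q_4 = 1*4 + 3 = 7.
  i=5: a_5=1, p_5 = 1*75 + 43 = 118, q_5 = 1*7 + 4 = 11.
  i=6: a_6=1, p_6 = 1*118 + 75 = 193, q_6 = 1*11 + 7 = 18.
  i=7: a_7=1, p_7 = 1*193 + 118 = 311, q_7 = 1*18 + 11 = 29.
  i=8: a_8=2, p_8 = 2*311 + 193 = 815, q_8 = 2*29 + 18 = 76.
  i=9: a_9=1, p_9 = 1*815 + 311 = 1126, q_9 = 1*76 + 29 = 105.
Check: 1126^2 - 115*105^2 = 1267876 - 1267875 = 1, so (x, y) = (1126, 105) solves the equation, and by the theorem it is the least positive solution.

(x, y) = (1126, 105)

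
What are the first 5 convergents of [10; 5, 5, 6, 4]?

Using the convergent recurrence p_i = a_i*p_{i-1} + p_{i-2}, q_i = a_i*q_{i-1} + q_{i-2} with p_{-2}=0, p_{-1}=1, q_{-2}=1, q_{-1}=0:
  i=0: a_0=10, p_0 = 10*1 + 0 = 10, q_0 = 10*0 + 1 = 1.
  i=1: a_1=5, p_1 = 5*10 + 1 = 51, q_1 = 5*1 + 0 = 5.
  i=2: a_2=5, p_2 = 5*51 + 10 = 265, q_2 = 5*5 + 1 = 26.
  i=3: a_3=6, p_3 = 6*265 + 51 = 1641, q_3 = 6*26 + 5 = 161.
  i=4: a_4=4, p_4 = 4*1641 + 265 = 6829, q_4 = 4*161 + 26 = 670.

10/1, 51/5, 265/26, 1641/161, 6829/670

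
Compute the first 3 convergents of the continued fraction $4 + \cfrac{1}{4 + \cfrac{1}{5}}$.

Using the convergent recurrence p_i = a_i*p_{i-1} + p_{i-2}, q_i = a_i*q_{i-1} + q_{i-2} with p_{-2}=0, p_{-1}=1, q_{-2}=1, q_{-1}=0:
  i=0: a_0=4, p_0 = 4*1 + 0 = 4, q_0 = 4*0 + 1 = 1.
  i=1: a_1=4, p_1 = 4*4 + 1 = 17, q_1 = 4*1 + 0 = 4.
  i=2: a_2=5, p_2 = 5*17 + 4 = 89, q_2 = 5*4 + 1 = 21.

4/1, 17/4, 89/21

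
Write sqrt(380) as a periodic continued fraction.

[19; (2, 38)]

Write x_i = (sqrt(380) + m_i)/d_i with (m_0, d_0) = (0, 1). a_0 = floor(sqrt(380)) = 19, since 19^2 = 361 <= 380 < 400 = 20^2.
Iterate m_{i+1} = d_i*a_i - m_i, d_{i+1} = (380 - m_{i+1}^2)/d_i, a_{i+1} = floor((a_0 + m_{i+1})/d_{i+1}):
  m_1 = 1*19 - 0 = 19, d_1 = (380 - 19^2)/1 = 19/1 = 19, a_1 = floor((19 + 19)/19) = 2.
  m_2 = 19*2 - 19 = 19, d_2 = (380 - 19^2)/19 = 19/19 = 1, a_2 = floor((19 + 19)/1) = 38.
  m_3 = 1*38 - 19 = 19, d_3 = (380 - 19^2)/1 = 19/1 = 19: (m_3, d_3) = (m_1, d_1) = (19, 19), so from here the quotients repeat a_1, a_2; the period length is 2.
Hence the expansion of sqrt(380) is a_0 = 19 followed by the repeating block 2, 38 (period 2).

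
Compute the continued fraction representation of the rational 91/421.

[0; 4, 1, 1, 1, 2, 11]

Run the Euclidean algorithm on 91 and 421; the successive quotients are the partial quotients a_0, a_1, ... (each step inverts the fractional part left over by the previous one):
  91 = 0*421 + 91, so a_0 = 0.
  421 = 4*91 + 57, so a_1 = 4.
  91 = 1*57 + 34, so a_2 = 1.
  57 = 1*34 + 23, so a_3 = 1.
  34 = 1*23 + 11, so a_4 = 1.
  23 = 2*11 + 1, so a_5 = 2.
  11 = 11*1 + 0, so a_6 = 11.
The remainder reaches 0 after 7 divisions, so the expansion has 7 partial quotients, read off in order.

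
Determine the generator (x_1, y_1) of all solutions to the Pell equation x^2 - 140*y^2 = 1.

First expand sqrt(140) as a continued fraction. With x_i = (sqrt(140) + m_i)/d_i and (m_0, d_0) = (0, 1): a_0 = floor(sqrt(140)) = 11, since 11^2 = 121 <= 140 < 144 = 12^2.
Iterate m_{i+1} = d_i*a_i - m_i, d_{i+1} = (140 - m_{i+1}^2)/d_i, a_{i+1} = floor((a_0 + m_{i+1})/d_{i+1}):
  m_1 = 1*11 - 0 = 11, d_1 = (140 - 11^2)/1 = 19/1 = 19, a_1 = floor((11 + 11)/19) = 1.
  m_2 = 19*1 - 11 = 8, d_2 = (140 - 8^2)/19 = 76/19 = 4, a_2 = floor((11 + 8)/4) = 4.
  m_3 = 4*4 - 8 = 8, d_3 = (140 - 8^2)/4 = 76/4 = 19, a_3 = floor((11 + 8)/19) = 1.
  m_4 = 19*1 - 8 = 11, d_4 = (140 - 11^2)/19 = 19/19 = 1, a_4 = floor((11 + 11)/1) = 22.
  m_5 = 1*22 - 11 = 11, d_5 = (140 - 11^2)/1 = 19/1 = 19: (m_5, d_5) = (m_1, d_1) = (11, 19), so from here the quotients repeat a_1, ..., a_4; the period length is 4.
So sqrt(140) = [11; (1, 4, 1, 22)] with period length k = 4.
k is even, so the fundamental solution of x^2 - 140y^2 = 1 is (p_{k-1}, q_{k-1}) = (p_3, q_3); compute convergents through index 3.
Convergents (p_i = a_i*p_{i-1} + p_{i-2}, q_i = a_i*q_{i-1} + q_{i-2} with p_{-2}=0, p_{-1}=1, q_{-2}=1, q_{-1}=0):
  i=0: a_0=11, p_0 = 11*1 + 0 = 11, q_0 = 11*0 + 1 = 1.
  i=1: a_1=1, p_1 = 1*11 + 1 = 12, q_1 = 1*1 + 0 = 1.
  i=2: a_2=4, p_2 = 4*12 + 11 = 59, q_2 = 4*1 + 1 = 5.
  i=3: a_3=1, p_3 = 1*59 + 12 = 71, q_3 = 1*5 + 1 = 6.
Check: 71^2 - 140*6^2 = 5041 - 5040 = 1, so (x, y) = (71, 6) solves the equation, and by the theorem it is the least positive solution.

(x, y) = (71, 6)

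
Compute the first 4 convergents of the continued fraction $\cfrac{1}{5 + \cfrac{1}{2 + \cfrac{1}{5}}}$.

Using the convergent recurrence p_i = a_i*p_{i-1} + p_{i-2}, q_i = a_i*q_{i-1} + q_{i-2} with p_{-2}=0, p_{-1}=1, q_{-2}=1, q_{-1}=0:
  i=0: a_0=0, p_0 = 0*1 + 0 = 0, q_0 = 0*0 + 1 = 1.
  i=1: a_1=5, p_1 = 5*0 + 1 = 1, q_1 = 5*1 + 0 = 5.
  i=2: a_2=2, p_2 = 2*1 + 0 = 2, q_2 = 2*5 + 1 = 11.
  i=3: a_3=5, p_3 = 5*2 + 1 = 11, q_3 = 5*11 + 5 = 60.

0/1, 1/5, 2/11, 11/60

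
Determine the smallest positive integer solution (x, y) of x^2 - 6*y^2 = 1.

(x, y) = (5, 2)

First expand sqrt(6) as a continued fraction. With x_i = (sqrt(6) + m_i)/d_i and (m_0, d_0) = (0, 1): a_0 = floor(sqrt(6)) = 2, since 2^2 = 4 <= 6 < 9 = 3^2.
Iterate m_{i+1} = d_i*a_i - m_i, d_{i+1} = (6 - m_{i+1}^2)/d_i, a_{i+1} = floor((a_0 + m_{i+1})/d_{i+1}):
  m_1 = 1*2 - 0 = 2, d_1 = (6 - 2^2)/1 = 2/1 = 2, a_1 = floor((2 + 2)/2) = 2.
  m_2 = 2*2 - 2 = 2, d_2 = (6 - 2^2)/2 = 2/2 = 1, a_2 = floor((2 + 2)/1) = 4.
  m_3 = 1*4 - 2 = 2, d_3 = (6 - 2^2)/1 = 2/1 = 2: (m_3, d_3) = (m_1, d_1) = (2, 2), so from here the quotients repeat a_1, a_2; the period length is 2.
So sqrt(6) = [2; (2, 4)] with period length k = 2.
k is even, so the fundamental solution of x^2 - 6y^2 = 1 is (p_{k-1}, q_{k-1}) = (p_1, q_1); compute convergents through index 1.
Convergents (p_i = a_i*p_{i-1} + p_{i-2}, q_i = a_i*q_{i-1} + q_{i-2} with p_{-2}=0, p_{-1}=1, q_{-2}=1, q_{-1}=0):
  i=0: a_0=2, p_0 = 2*1 + 0 = 2, q_0 = 2*0 + 1 = 1.
  i=1: a_1=2, p_1 = 2*2 + 1 = 5, q_1 = 2*1 + 0 = 2.
Check: 5^2 - 6*2^2 = 25 - 24 = 1, so (x, y) = (5, 2) solves the equation, and by the theorem it is the least positive solution.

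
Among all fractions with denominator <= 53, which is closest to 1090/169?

129/20

Expand x = 1090/169 as a continued fraction with the Euclidean algorithm:
  1090 = 6*169 + 76, so a_0 = 6.
  169 = 2*76 + 17, so a_1 = 2.
  76 = 4*17 + 8, so a_2 = 4.
  17 = 2*8 + 1, so a_3 = 2.
  8 = 8*1 + 0, so a_4 = 8.
so x = [6; 2, 4, 2, 8].
Convergents (p_i = a_i*p_{i-1} + p_{i-2}, q_i = a_i*q_{i-1} + q_{i-2} with p_{-2}=0, p_{-1}=1, q_{-2}=1, q_{-1}=0), until the denominator exceeds 53:
  i=0: a_0=6, p_0 = 6*1 + 0 = 6, q_0 = 6*0 + 1 = 1.
  i=1: a_1=2, p_1 = 2*6 + 1 = 13, q_1 = 2*1 + 0 = 2.
  i=2: a_2=4, p_2 = 4*13 + 6 = 58, q_2 = 4*2 + 1 = 9.
  i=3: a_3=2, p_3 = 2*58 + 13 = 129, q_3 = 2*9 + 2 = 20.
  i=4: a_4=8, p_4 = 8*129 + 58 = 1090, q_4 = 8*20 + 9 = 169.
q_4 = 169 > 53, so the last convergent with denominator <= 53 is p_3/q_3 = 129/20.
The closest fraction with denominator <= 53 is either p_3/q_3 or the intermediate fraction (k*p_3 + p_2)/(k*q_3 + q_2) with the largest k >= 1 whose denominator stays <= 53; these approach x as k grows, and every other convergent or intermediate fraction in range is farther away.
Largest k: floor((53 - q_2)/q_3) = floor((53 - 9)/20) = 2.
That gives (2*129 + 58)/(2*20 + 9) = 316/49.
Compare the errors: |x - 129/20| = |1090*20 - 129*169|/(169*20) = 1/3380, and |x - 316/49| = |1090*49 - 316*169|/(169*49) = 6/8281.
Cross-multiplying, 1*8281 = 8281 < 20280 = 6*3380, so 1/3380 is smaller: the convergent 129/20 is closer to x than 316/49.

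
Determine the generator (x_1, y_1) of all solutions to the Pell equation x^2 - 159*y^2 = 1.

First expand sqrt(159) as a continued fraction. With x_i = (sqrt(159) + m_i)/d_i and (m_0, d_0) = (0, 1): a_0 = floor(sqrt(159)) = 12, since 12^2 = 144 <= 159 < 169 = 13^2.
Iterate m_{i+1} = d_i*a_i - m_i, d_{i+1} = (159 - m_{i+1}^2)/d_i, a_{i+1} = floor((a_0 + m_{i+1})/d_{i+1}):
  m_1 = 1*12 - 0 = 12, d_1 = (159 - 12^2)/1 = 15/1 = 15, a_1 = floor((12 + 12)/15) = 1.
  m_2 = 15*1 - 12 = 3, d_2 = (159 - 3^2)/15 = 150/15 = 10, a_2 = floor((12 + 3)/10) = 1.
  m_3 = 10*1 - 3 = 7, d_3 = (159 - 7^2)/10 = 110/10 = 11, a_3 = floor((12 + 7)/11) = 1.
  m_4 = 11*1 - 7 = 4, d_4 = (159 - 4^2)/11 = 143/11 = 13, a_4 = floor((12 + 4)/13) = 1.
  m_5 = 13*1 - 4 = 9, d_5 = (159 - 9^2)/13 = 78/13 = 6, a_5 = floor((12 + 9)/6) = 3.
  m_6 = 6*3 - 9 = 9, d_6 = (159 - 9^2)/6 = 78/6 = 13, a_6 = floor((12 + 9)/13) = 1.
  m_7 = 13*1 - 9 = 4, d_7 = (159 - 4^2)/13 = 143/13 = 11, a_7 = floor((12 + 4)/11) = 1.
  m_8 = 11*1 - 4 = 7, d_8 = (159 - 7^2)/11 = 110/11 = 10, a_8 = floor((12 + 7)/10) = 1.
  m_9 = 10*1 - 7 = 3, d_9 = (159 - 3^2)/10 = 150/10 = 15, a_9 = floor((12 + 3)/15) = 1.
  m_10 = 15*1 - 3 = 12, d_10 = (159 - 12^2)/15 = 15/15 = 1, a_10 = floor((12 + 12)/1) = 24.
  m_11 = 1*24 - 12 = 12, d_11 = (159 - 12^2)/1 = 15/1 = 15: (m_11, d_11) = (m_1, d_1) = (12, 15), so from here the quotients repeat a_1, ..., a_10; the period length is 10.
So sqrt(159) = [12; (1, 1, 1, 1, 3, 1, 1, 1, 1, 24)] with period length k = 10.
k is even, so the fundamental solution of x^2 - 159y^2 = 1 is (p_{k-1}, q_{k-1}) = (p_9, q_9); compute convergents through index 9.
Convergents (p_i = a_i*p_{i-1} + p_{i-2}, q_i = a_i*q_{i-1} + q_{i-2} with p_{-2}=0, p_{-1}=1, q_{-2}=1, q_{-1}=0):
  i=0: a_0=12, p_0 = 12*1 + 0 = 12, q_0 = 12*0 + 1 = 1.
  i=1: a_1=1, p_1 = 1*12 + 1 = 13, q_1 = 1*1 + 0 = 1.
  i=2: a_2=1, p_2 = 1*13 + 12 = 25, q_2 = 1*1 + 1 = 2.
  i=3: a_3=1, p_3 = 1*25 + 13 = 38, q_3 = 1*2 + 1 = 3.
  i=4: a_4=1, p_4 = 1*38 + 25 = 63, q_4 = 1*3 + 2 = 5.
  i=5: a_5=3, p_5 = 3*63 + 38 = 227, q_5 = 3*5 + 3 = 18.
  i=6: a_6=1, p_6 = 1*227 + 63 = 290, q_6 = 1*18 + 5 = 23.
  i=7: a_7=1, p_7 = 1*290 + 227 = 517, q_7 = 1*23 + 18 = 41.
  i=8: a_8=1, p_8 = 1*517 + 290 = 807, q_8 = 1*41 + 23 = 64.
  i=9: a_9=1, p_9 = 1*807 + 517 = 1324, q_9 = 1*64 + 41 = 105.
Check: 1324^2 - 159*105^2 = 1752976 - 1752975 = 1, so (x, y) = (1324, 105) solves the equation, and by the theorem it is the least positive solution.

(x, y) = (1324, 105)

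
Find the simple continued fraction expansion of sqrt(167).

Write x_i = (sqrt(167) + m_i)/d_i with (m_0, d_0) = (0, 1). a_0 = floor(sqrt(167)) = 12, since 12^2 = 144 <= 167 < 169 = 13^2.
Iterate m_{i+1} = d_i*a_i - m_i, d_{i+1} = (167 - m_{i+1}^2)/d_i, a_{i+1} = floor((a_0 + m_{i+1})/d_{i+1}):
  m_1 = 1*12 - 0 = 12, d_1 = (167 - 12^2)/1 = 23/1 = 23, a_1 = floor((12 + 12)/23) = 1.
  m_2 = 23*1 - 12 = 11, d_2 = (167 - 11^2)/23 = 46/23 = 2, a_2 = floor((12 + 11)/2) = 11.
  m_3 = 2*11 - 11 = 11, d_3 = (167 - 11^2)/2 = 46/2 = 23, a_3 = floor((12 + 11)/23) = 1.
  m_4 = 23*1 - 11 = 12, d_4 = (167 - 12^2)/23 = 23/23 = 1, a_4 = floor((12 + 12)/1) = 24.
  m_5 = 1*24 - 12 = 12, d_5 = (167 - 12^2)/1 = 23/1 = 23: (m_5, d_5) = (m_1, d_1) = (12, 23), so from here the quotients repeat a_1, ..., a_4; the period length is 4.
Hence the expansion of sqrt(167) is a_0 = 12 followed by the repeating block 1, 11, 1, 24 (period 4).

[12; (1, 11, 1, 24)]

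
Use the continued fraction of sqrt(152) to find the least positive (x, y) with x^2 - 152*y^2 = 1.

(x, y) = (37, 3)

First expand sqrt(152) as a continued fraction. With x_i = (sqrt(152) + m_i)/d_i and (m_0, d_0) = (0, 1): a_0 = floor(sqrt(152)) = 12, since 12^2 = 144 <= 152 < 169 = 13^2.
Iterate m_{i+1} = d_i*a_i - m_i, d_{i+1} = (152 - m_{i+1}^2)/d_i, a_{i+1} = floor((a_0 + m_{i+1})/d_{i+1}):
  m_1 = 1*12 - 0 = 12, d_1 = (152 - 12^2)/1 = 8/1 = 8, a_1 = floor((12 + 12)/8) = 3.
  m_2 = 8*3 - 12 = 12, d_2 = (152 - 12^2)/8 = 8/8 = 1, a_2 = floor((12 + 12)/1) = 24.
  m_3 = 1*24 - 12 = 12, d_3 = (152 - 12^2)/1 = 8/1 = 8: (m_3, d_3) = (m_1, d_1) = (12, 8), so from here the quotients repeat a_1, a_2; the period length is 2.
So sqrt(152) = [12; (3, 24)] with period length k = 2.
k is even, so the fundamental solution of x^2 - 152y^2 = 1 is (p_{k-1}, q_{k-1}) = (p_1, q_1); compute convergents through index 1.
Convergents (p_i = a_i*p_{i-1} + p_{i-2}, q_i = a_i*q_{i-1} + q_{i-2} with p_{-2}=0, p_{-1}=1, q_{-2}=1, q_{-1}=0):
  i=0: a_0=12, p_0 = 12*1 + 0 = 12, q_0 = 12*0 + 1 = 1.
  i=1: a_1=3, p_1 = 3*12 + 1 = 37, q_1 = 3*1 + 0 = 3.
Check: 37^2 - 152*3^2 = 1369 - 1368 = 1, so (x, y) = (37, 3) solves the equation, and by the theorem it is the least positive solution.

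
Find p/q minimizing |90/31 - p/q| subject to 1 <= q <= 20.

29/10

Expand x = 90/31 as a continued fraction with the Euclidean algorithm:
  90 = 2*31 + 28, so a_0 = 2.
  31 = 1*28 + 3, so a_1 = 1.
  28 = 9*3 + 1, so a_2 = 9.
  3 = 3*1 + 0, so a_3 = 3.
so x = [2; 1, 9, 3].
Convergents (p_i = a_i*p_{i-1} + p_{i-2}, q_i = a_i*q_{i-1} + q_{i-2} with p_{-2}=0, p_{-1}=1, q_{-2}=1, q_{-1}=0), until the denominator exceeds 20:
  i=0: a_0=2, p_0 = 2*1 + 0 = 2, q_0 = 2*0 + 1 = 1.
  i=1: a_1=1, p_1 = 1*2 + 1 = 3, q_1 = 1*1 + 0 = 1.
  i=2: a_2=9, p_2 = 9*3 + 2 = 29, q_2 = 9*1 + 1 = 10.
  i=3: a_3=3, p_3 = 3*29 + 3 = 90, q_3 = 3*10 + 1 = 31.
q_3 = 31 > 20, so the last convergent with denominator <= 20 is p_2/q_2 = 29/10.
The closest fraction with denominator <= 20 is either p_2/q_2 or the intermediate fraction (k*p_2 + p_1)/(k*q_2 + q_1) with the largest k >= 1 whose denominator stays <= 20; these approach x as k grows, and every other convergent or intermediate fraction in range is farther away.
Largest k: floor((20 - q_1)/q_2) = floor((20 - 1)/10) = 1.
That gives (1*29 + 3)/(1*10 + 1) = 32/11.
Compare the errors: |x - 29/10| = |90*10 - 29*31|/(31*10) = 1/310, and |x - 32/11| = |90*11 - 32*31|/(31*11) = 2/341.
Cross-multiplying, 1*341 = 341 < 620 = 2*310, so 1/310 is smaller: the convergent 29/10 is closer to x than 32/11.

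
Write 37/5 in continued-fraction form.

[7; 2, 2]

Run the Euclidean algorithm on 37 and 5; the successive quotients are the partial quotients a_0, a_1, ... (each step inverts the fractional part left over by the previous one):
  37 = 7*5 + 2, so a_0 = 7.
  5 = 2*2 + 1, so a_1 = 2.
  2 = 2*1 + 0, so a_2 = 2.
The remainder reaches 0 after 3 divisions, so the expansion has 3 partial quotients, read off in order.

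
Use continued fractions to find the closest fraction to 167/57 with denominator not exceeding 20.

Expand x = 167/57 as a continued fraction with the Euclidean algorithm:
  167 = 2*57 + 53, so a_0 = 2.
  57 = 1*53 + 4, so a_1 = 1.
  53 = 13*4 + 1, so a_2 = 13.
  4 = 4*1 + 0, so a_3 = 4.
so x = [2; 1, 13, 4].
Convergents (p_i = a_i*p_{i-1} + p_{i-2}, q_i = a_i*q_{i-1} + q_{i-2} with p_{-2}=0, p_{-1}=1, q_{-2}=1, q_{-1}=0), until the denominator exceeds 20:
  i=0: a_0=2, p_0 = 2*1 + 0 = 2, q_0 = 2*0 + 1 = 1.
  i=1: a_1=1, p_1 = 1*2 + 1 = 3, q_1 = 1*1 + 0 = 1.
  i=2: a_2=13, p_2 = 13*3 + 2 = 41, q_2 = 13*1 + 1 = 14.
  i=3: a_3=4, p_3 = 4*41 + 3 = 167, q_3 = 4*14 + 1 = 57.
q_3 = 57 > 20, so the last convergent with denominator <= 20 is p_2/q_2 = 41/14.
The closest fraction with denominator <= 20 is either p_2/q_2 or the intermediate fraction (k*p_2 + p_1)/(k*q_2 + q_1) with the largest k >= 1 whose denominator stays <= 20; these approach x as k grows, and every other convergent or intermediate fraction in range is farther away.
Largest k: floor((20 - q_1)/q_2) = floor((20 - 1)/14) = 1.
That gives (1*41 + 3)/(1*14 + 1) = 44/15.
Compare the errors: |x - 41/14| = |167*14 - 41*57|/(57*14) = 1/798, and |x - 44/15| = |167*15 - 44*57|/(57*15) = 3/855.
Cross-multiplying, 1*855 = 855 < 2394 = 3*798, so 1/798 is smaller: the convergent 41/14 is closer to x than 44/15.

41/14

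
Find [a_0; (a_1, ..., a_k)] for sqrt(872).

[29; (1, 1, 7, 1, 13, 1, 7, 1, 1, 58)]

Write x_i = (sqrt(872) + m_i)/d_i with (m_0, d_0) = (0, 1). a_0 = floor(sqrt(872)) = 29, since 29^2 = 841 <= 872 < 900 = 30^2.
Iterate m_{i+1} = d_i*a_i - m_i, d_{i+1} = (872 - m_{i+1}^2)/d_i, a_{i+1} = floor((a_0 + m_{i+1})/d_{i+1}):
  m_1 = 1*29 - 0 = 29, d_1 = (872 - 29^2)/1 = 31/1 = 31, a_1 = floor((29 + 29)/31) = 1.
  m_2 = 31*1 - 29 = 2, d_2 = (872 - 2^2)/31 = 868/31 = 28, a_2 = floor((29 + 2)/28) = 1.
  m_3 = 28*1 - 2 = 26, d_3 = (872 - 26^2)/28 = 196/28 = 7, a_3 = floor((29 + 26)/7) = 7.
  m_4 = 7*7 - 26 = 23, d_4 = (872 - 23^2)/7 = 343/7 = 49, a_4 = floor((29 + 23)/49) = 1.
  m_5 = 49*1 - 23 = 26, d_5 = (872 - 26^2)/49 = 196/49 = 4, a_5 = floor((29 + 26)/4) = 13.
  m_6 = 4*13 - 26 = 26, d_6 = (872 - 26^2)/4 = 196/4 = 49, a_6 = floor((29 + 26)/49) = 1.
  m_7 = 49*1 - 26 = 23, d_7 = (872 - 23^2)/49 = 343/49 = 7, a_7 = floor((29 + 23)/7) = 7.
  m_8 = 7*7 - 23 = 26, d_8 = (872 - 26^2)/7 = 196/7 = 28, a_8 = floor((29 + 26)/28) = 1.
  m_9 = 28*1 - 26 = 2, d_9 = (872 - 2^2)/28 = 868/28 = 31, a_9 = floor((29 + 2)/31) = 1.
  m_10 = 31*1 - 2 = 29, d_10 = (872 - 29^2)/31 = 31/31 = 1, a_10 = floor((29 + 29)/1) = 58.
  m_11 = 1*58 - 29 = 29, d_11 = (872 - 29^2)/1 = 31/1 = 31: (m_11, d_11) = (m_1, d_1) = (29, 31), so from here the quotients repeat a_1, ..., a_10; the period length is 10.
Hence the expansion of sqrt(872) is a_0 = 29 followed by the repeating block 1, 1, 7, 1, 13, 1, 7, 1, 1, 58 (period 10).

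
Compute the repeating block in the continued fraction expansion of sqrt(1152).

Write x_i = (sqrt(1152) + m_i)/d_i with (m_0, d_0) = (0, 1). a_0 = floor(sqrt(1152)) = 33, since 33^2 = 1089 <= 1152 < 1156 = 34^2.
Iterate m_{i+1} = d_i*a_i - m_i, d_{i+1} = (1152 - m_{i+1}^2)/d_i, a_{i+1} = floor((a_0 + m_{i+1})/d_{i+1}):
  m_1 = 1*33 - 0 = 33, d_1 = (1152 - 33^2)/1 = 63/1 = 63, a_1 = floor((33 + 33)/63) = 1.
  m_2 = 63*1 - 33 = 30, d_2 = (1152 - 30^2)/63 = 252/63 = 4, a_2 = floor((33 + 30)/4) = 15.
  m_3 = 4*15 - 30 = 30, d_3 = (1152 - 30^2)/4 = 252/4 = 63, a_3 = floor((33 + 30)/63) = 1.
  m_4 = 63*1 - 30 = 33, d_4 = (1152 - 33^2)/63 = 63/63 = 1, a_4 = floor((33 + 33)/1) = 66.
  m_5 = 1*66 - 33 = 33, d_5 = (1152 - 33^2)/1 = 63/1 = 63: (m_5, d_5) = (m_1, d_1) = (33, 63), so from here the quotients repeat a_1, ..., a_4; the period length is 4.
Hence the expansion of sqrt(1152) is a_0 = 33 followed by the repeating block 1, 15, 1, 66 (period 4).

[33; (1, 15, 1, 66)]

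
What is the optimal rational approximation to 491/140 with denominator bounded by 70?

242/69

Expand x = 491/140 as a continued fraction with the Euclidean algorithm:
  491 = 3*140 + 71, so a_0 = 3.
  140 = 1*71 + 69, so a_1 = 1.
  71 = 1*69 + 2, so a_2 = 1.
  69 = 34*2 + 1, so a_3 = 34.
  2 = 2*1 + 0, so a_4 = 2.
so x = [3; 1, 1, 34, 2].
Convergents (p_i = a_i*p_{i-1} + p_{i-2}, q_i = a_i*q_{i-1} + q_{i-2} with p_{-2}=0, p_{-1}=1, q_{-2}=1, q_{-1}=0), until the denominator exceeds 70:
  i=0: a_0=3, p_0 = 3*1 + 0 = 3, q_0 = 3*0 + 1 = 1.
  i=1: a_1=1, p_1 = 1*3 + 1 = 4, q_1 = 1*1 + 0 = 1.
  i=2: a_2=1, p_2 = 1*4 + 3 = 7, q_2 = 1*1 + 1 = 2.
  i=3: a_3=34, p_3 = 34*7 + 4 = 242, q_3 = 34*2 + 1 = 69.
  i=4: a_4=2, p_4 = 2*242 + 7 = 491, q_4 = 2*69 + 2 = 140.
q_4 = 140 > 70, so the last convergent with denominator <= 70 is p_3/q_3 = 242/69.
The closest fraction with denominator <= 70 is either p_3/q_3 or the intermediate fraction (k*p_3 + p_2)/(k*q_3 + q_2) with the largest k >= 1 whose denominator stays <= 70; these approach x as k grows, and every other convergent or intermediate fraction in range is farther away.
Largest k: floor((70 - q_2)/q_3) = floor((70 - 2)/69) = 0.
Since k = 0, no intermediate fraction beyond p_3/q_3 has denominator <= 70, so the convergent 242/69 is the closest (its error is |491*69 - 242*140|/(140*69) = 1/9660).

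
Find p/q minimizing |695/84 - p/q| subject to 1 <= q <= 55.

422/51

Expand x = 695/84 as a continued fraction with the Euclidean algorithm:
  695 = 8*84 + 23, so a_0 = 8.
  84 = 3*23 + 15, so a_1 = 3.
  23 = 1*15 + 8, so a_2 = 1.
  15 = 1*8 + 7, so a_3 = 1.
  8 = 1*7 + 1, so a_4 = 1.
  7 = 7*1 + 0, so a_5 = 7.
so x = [8; 3, 1, 1, 1, 7].
Convergents (p_i = a_i*p_{i-1} + p_{i-2}, q_i = a_i*q_{i-1} + q_{i-2} with p_{-2}=0, p_{-1}=1, q_{-2}=1, q_{-1}=0), until the denominator exceeds 55:
  i=0: a_0=8, p_0 = 8*1 + 0 = 8, q_0 = 8*0 + 1 = 1.
  i=1: a_1=3, p_1 = 3*8 + 1 = 25, q_1 = 3*1 + 0 = 3.
  i=2: a_2=1, p_2 = 1*25 + 8 = 33, q_2 = 1*3 + 1 = 4.
  i=3: a_3=1, p_3 = 1*33 + 25 = 58, q_3 = 1*4 + 3 = 7.
  i=4: a_4=1, p_4 = 1*58 + 33 = 91, q_4 = 1*7 + 4 = 11.
  i=5: a_5=7, p_5 = 7*91 + 58 = 695, q_5 = 7*11 + 7 = 84.
q_5 = 84 > 55, so the last convergent with denominator <= 55 is p_4/q_4 = 91/11.
The closest fraction with denominator <= 55 is either p_4/q_4 or the intermediate fraction (k*p_4 + p_3)/(k*q_4 + q_3) with the largest k >= 1 whose denominator stays <= 55; these approach x as k grows, and every other convergent or intermediate fraction in range is farther away.
Largest k: floor((55 - q_3)/q_4) = floor((55 - 7)/11) = 4.
That gives (4*91 + 58)/(4*11 + 7) = 422/51.
Compare the errors: |x - 91/11| = |695*11 - 91*84|/(84*11) = 1/924, and |x - 422/51| = |695*51 - 422*84|/(84*51) = 3/4284.
Cross-multiplying, 3*924 = 2772 < 4284 = 1*4284, so 3/4284 is smaller: the intermediate fraction 422/51 is closer to x than 91/11.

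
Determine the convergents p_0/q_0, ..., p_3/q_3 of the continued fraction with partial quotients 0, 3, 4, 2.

Using the convergent recurrence p_i = a_i*p_{i-1} + p_{i-2}, q_i = a_i*q_{i-1} + q_{i-2} with p_{-2}=0, p_{-1}=1, q_{-2}=1, q_{-1}=0:
  i=0: a_0=0, p_0 = 0*1 + 0 = 0, q_0 = 0*0 + 1 = 1.
  i=1: a_1=3, p_1 = 3*0 + 1 = 1, q_1 = 3*1 + 0 = 3.
  i=2: a_2=4, p_2 = 4*1 + 0 = 4, q_2 = 4*3 + 1 = 13.
  i=3: a_3=2, p_3 = 2*4 + 1 = 9, q_3 = 2*13 + 3 = 29.

0/1, 1/3, 4/13, 9/29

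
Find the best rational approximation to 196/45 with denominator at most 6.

Expand x = 196/45 as a continued fraction with the Euclidean algorithm:
  196 = 4*45 + 16, so a_0 = 4.
  45 = 2*16 + 13, so a_1 = 2.
  16 = 1*13 + 3, so a_2 = 1.
  13 = 4*3 + 1, so a_3 = 4.
  3 = 3*1 + 0, so a_4 = 3.
so x = [4; 2, 1, 4, 3].
Convergents (p_i = a_i*p_{i-1} + p_{i-2}, q_i = a_i*q_{i-1} + q_{i-2} with p_{-2}=0, p_{-1}=1, q_{-2}=1, q_{-1}=0), until the denominator exceeds 6:
  i=0: a_0=4, p_0 = 4*1 + 0 = 4, q_0 = 4*0 + 1 = 1.
  i=1: a_1=2, p_1 = 2*4 + 1 = 9, q_1 = 2*1 + 0 = 2.
  i=2: a_2=1, p_2 = 1*9 + 4 = 13, q_2 = 1*2 + 1 = 3.
  i=3: a_3=4, p_3 = 4*13 + 9 = 61, q_3 = 4*3 + 2 = 14.
q_3 = 14 > 6, so the last convergent with denominator <= 6 is p_2/q_2 = 13/3.
The closest fraction with denominator <= 6 is either p_2/q_2 or the intermediate fraction (k*p_2 + p_1)/(k*q_2 + q_1) with the largest k >= 1 whose denominator stays <= 6; these approach x as k grows, and every other convergent or intermediate fraction in range is farther away.
Largest k: floor((6 - q_1)/q_2) = floor((6 - 2)/3) = 1.
That gives (1*13 + 9)/(1*3 + 2) = 22/5.
Compare the errors: |x - 13/3| = |196*3 - 13*45|/(45*3) = 3/135, and |x - 22/5| = |196*5 - 22*45|/(45*5) = 10/225.
Cross-multiplying, 3*225 = 675 < 1350 = 10*135, so 3/135 is smaller: the convergent 13/3 is closer to x than 22/5.

13/3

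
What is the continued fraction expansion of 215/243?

Run the Euclidean algorithm on 215 and 243; the successive quotients are the partial quotients a_0, a_1, ... (each step inverts the fractional part left over by the previous one):
  215 = 0*243 + 215, so a_0 = 0.
  243 = 1*215 + 28, so a_1 = 1.
  215 = 7*28 + 19, so a_2 = 7.
  28 = 1*19 + 9, so a_3 = 1.
  19 = 2*9 + 1, so a_4 = 2.
  9 = 9*1 + 0, so a_5 = 9.
The remainder reaches 0 after 6 divisions, so the expansion has 6 partial quotients, read off in order.

[0; 1, 7, 1, 2, 9]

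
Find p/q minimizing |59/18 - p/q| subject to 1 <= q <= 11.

Expand x = 59/18 as a continued fraction with the Euclidean algorithm:
  59 = 3*18 + 5, so a_0 = 3.
  18 = 3*5 + 3, so a_1 = 3.
  5 = 1*3 + 2, so a_2 = 1.
  3 = 1*2 + 1, so a_3 = 1.
  2 = 2*1 + 0, so a_4 = 2.
so x = [3; 3, 1, 1, 2].
Convergents (p_i = a_i*p_{i-1} + p_{i-2}, q_i = a_i*q_{i-1} + q_{i-2} with p_{-2}=0, p_{-1}=1, q_{-2}=1, q_{-1}=0), until the denominator exceeds 11:
  i=0: a_0=3, p_0 = 3*1 + 0 = 3, q_0 = 3*0 + 1 = 1.
  i=1: a_1=3, p_1 = 3*3 + 1 = 10, q_1 = 3*1 + 0 = 3.
  i=2: a_2=1, p_2 = 1*10 + 3 = 13, q_2 = 1*3 + 1 = 4.
  i=3: a_3=1, p_3 = 1*13 + 10 = 23, q_3 = 1*4 + 3 = 7.
  i=4: a_4=2, p_4 = 2*23 + 13 = 59, q_4 = 2*7 + 4 = 18.
q_4 = 18 > 11, so the last convergent with denominator <= 11 is p_3/q_3 = 23/7.
The closest fraction with denominator <= 11 is either p_3/q_3 or the intermediate fraction (k*p_3 + p_2)/(k*q_3 + q_2) with the largest k >= 1 whose denominator stays <= 11; these approach x as k grows, and every other convergent or intermediate fraction in range is farther away.
Largest k: floor((11 - q_2)/q_3) = floor((11 - 4)/7) = 1.
That gives (1*23 + 13)/(1*7 + 4) = 36/11.
Compare the errors: |x - 23/7| = |59*7 - 23*18|/(18*7) = 1/126, and |x - 36/11| = |59*11 - 36*18|/(18*11) = 1/198.
Cross-multiplying, 1*126 = 126 < 198 = 1*198, so 1/198 is smaller: the intermediate fraction 36/11 is closer to x than 23/7.

36/11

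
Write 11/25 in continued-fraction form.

[0; 2, 3, 1, 2]

Run the Euclidean algorithm on 11 and 25; the successive quotients are the partial quotients a_0, a_1, ... (each step inverts the fractional part left over by the previous one):
  11 = 0*25 + 11, so a_0 = 0.
  25 = 2*11 + 3, so a_1 = 2.
  11 = 3*3 + 2, so a_2 = 3.
  3 = 1*2 + 1, so a_3 = 1.
  2 = 2*1 + 0, so a_4 = 2.
The remainder reaches 0 after 5 divisions, so the expansion has 5 partial quotients, read off in order.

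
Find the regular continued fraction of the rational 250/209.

Run the Euclidean algorithm on 250 and 209; the successive quotients are the partial quotients a_0, a_1, ... (each step inverts the fractional part left over by the previous one):
  250 = 1*209 + 41, so a_0 = 1.
  209 = 5*41 + 4, so a_1 = 5.
  41 = 10*4 + 1, so a_2 = 10.
  4 = 4*1 + 0, so a_3 = 4.
The remainder reaches 0 after 4 divisions, so the expansion has 4 partial quotients, read off in order.

[1; 5, 10, 4]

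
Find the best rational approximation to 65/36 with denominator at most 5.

Expand x = 65/36 as a continued fraction with the Euclidean algorithm:
  65 = 1*36 + 29, so a_0 = 1.
  36 = 1*29 + 7, so a_1 = 1.
  29 = 4*7 + 1, so a_2 = 4.
  7 = 7*1 + 0, so a_3 = 7.
so x = [1; 1, 4, 7].
Convergents (p_i = a_i*p_{i-1} + p_{i-2}, q_i = a_i*q_{i-1} + q_{i-2} with p_{-2}=0, p_{-1}=1, q_{-2}=1, q_{-1}=0), until the denominator exceeds 5:
  i=0: a_0=1, p_0 = 1*1 + 0 = 1, q_0 = 1*0 + 1 = 1.
  i=1: a_1=1, p_1 = 1*1 + 1 = 2, q_1 = 1*1 + 0 = 1.
  i=2: a_2=4, p_2 = 4*2 + 1 = 9, q_2 = 4*1 + 1 = 5.
  i=3: a_3=7, p_3 = 7*9 + 2 = 65, q_3 = 7*5 + 1 = 36.
q_3 = 36 > 5, so the last convergent with denominator <= 5 is p_2/q_2 = 9/5.
The closest fraction with denominator <= 5 is either p_2/q_2 or the intermediate fraction (k*p_2 + p_1)/(k*q_2 + q_1) with the largest k >= 1 whose denominator stays <= 5; these approach x as k grows, and every other convergent or intermediate fraction in range is farther away.
Largest k: floor((5 - q_1)/q_2) = floor((5 - 1)/5) = 0.
Since k = 0, no intermediate fraction beyond p_2/q_2 has denominator <= 5, so the convergent 9/5 is the closest (its error is |65*5 - 9*36|/(36*5) = 1/180).

9/5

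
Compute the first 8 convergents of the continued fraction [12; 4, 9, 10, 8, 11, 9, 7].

Using the convergent recurrence p_i = a_i*p_{i-1} + p_{i-2}, q_i = a_i*q_{i-1} + q_{i-2} with p_{-2}=0, p_{-1}=1, q_{-2}=1, q_{-1}=0:
  i=0: a_0=12, p_0 = 12*1 + 0 = 12, q_0 = 12*0 + 1 = 1.
  i=1: a_1=4, p_1 = 4*12 + 1 = 49, q_1 = 4*1 + 0 = 4.
  i=2: a_2=9, p_2 = 9*49 + 12 = 453, q_2 = 9*4 + 1 = 37.
  i=3: a_3=10, p_3 = 10*453 + 49 = 4579, q_3 = 10*37 + 4 = 374.
  i=4: a_4=8, p_4 = 8*4579 + 453 = 37085, q_4 = 8*374 + 37 = 3029.
  i=5: a_5=11, p_5 = 11*37085 + 4579 = 412514, q_5 = 11*3029 + 374 = 33693.
  i=6: a_6=9, p_6 = 9*412514 + 37085 = 3749711, q_6 = 9*33693 + 3029 = 306266.
  i=7: a_7=7, p_7 = 7*3749711 + 412514 = 26660491, q_7 = 7*306266 + 33693 = 2177555.

12/1, 49/4, 453/37, 4579/374, 37085/3029, 412514/33693, 3749711/306266, 26660491/2177555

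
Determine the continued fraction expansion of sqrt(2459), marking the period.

Write x_i = (sqrt(2459) + m_i)/d_i with (m_0, d_0) = (0, 1). a_0 = floor(sqrt(2459)) = 49, since 49^2 = 2401 <= 2459 < 2500 = 50^2.
Iterate m_{i+1} = d_i*a_i - m_i, d_{i+1} = (2459 - m_{i+1}^2)/d_i, a_{i+1} = floor((a_0 + m_{i+1})/d_{i+1}):
  m_1 = 1*49 - 0 = 49, d_1 = (2459 - 49^2)/1 = 58/1 = 58, a_1 = floor((49 + 49)/58) = 1.
  m_2 = 58*1 - 49 = 9, d_2 = (2459 - 9^2)/58 = 2378/58 = 41, a_2 = floor((49 + 9)/41) = 1.
  m_3 = 41*1 - 9 = 32, d_3 = (2459 - 32^2)/41 = 1435/41 = 35, a_3 = floor((49 + 32)/35) = 2.
  m_4 = 35*2 - 32 = 38, d_4 = (2459 - 38^2)/35 = 1015/35 = 29, a_4 = floor((49 + 38)/29) = 3.
  m_5 = 29*3 - 38 = 49, d_5 = (2459 - 49^2)/29 = 58/29 = 2, a_5 = floor((49 + 49)/2) = 49.
  m_6 = 2*49 - 49 = 49, d_6 = (2459 - 49^2)/2 = 58/2 = 29, a_6 = floor((49 + 49)/29) = 3.
  m_7 = 29*3 - 49 = 38, d_7 = (2459 - 38^2)/29 = 1015/29 = 35, a_7 = floor((49 + 38)/35) = 2.
  m_8 = 35*2 - 38 = 32, d_8 = (2459 - 32^2)/35 = 1435/35 = 41, a_8 = floor((49 + 32)/41) = 1.
  m_9 = 41*1 - 32 = 9, d_9 = (2459 - 9^2)/41 = 2378/41 = 58, a_9 = floor((49 + 9)/58) = 1.
  m_10 = 58*1 - 9 = 49, d_10 = (2459 - 49^2)/58 = 58/58 = 1, a_10 = floor((49 + 49)/1) = 98.
  m_11 = 1*98 - 49 = 49, d_11 = (2459 - 49^2)/1 = 58/1 = 58: (m_11, d_11) = (m_1, d_1) = (49, 58), so from here the quotients repeat a_1, ..., a_10; the period length is 10.
Hence the expansion of sqrt(2459) is a_0 = 49 followed by the repeating block 1, 1, 2, 3, 49, 3, 2, 1, 1, 98 (period 10).

[49; (1, 1, 2, 3, 49, 3, 2, 1, 1, 98)]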